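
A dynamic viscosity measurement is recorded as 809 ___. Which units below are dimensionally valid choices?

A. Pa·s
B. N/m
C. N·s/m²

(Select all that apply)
A, C

dynamic viscosity has SI base units: kg / (m * s)

Checking each option against kg / (m * s):
  A. Pa·s: ✓ matches
  B. N/m: ✗ does not match
  C. N·s/m²: ✓ matches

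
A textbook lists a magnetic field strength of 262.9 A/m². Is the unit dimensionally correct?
No

magnetic field strength has SI base units: A / m
A/m² does NOT reduce to A / m; a valid unit for magnetic field strength would be e.g. A/m.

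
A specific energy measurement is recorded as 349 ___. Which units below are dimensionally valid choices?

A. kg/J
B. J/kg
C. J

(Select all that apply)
B

specific energy has SI base units: m^2 / s^2

Checking each option against m^2 / s^2:
  A. kg/J: ✗ does not match
  B. J/kg: ✓ matches
  C. J: ✗ does not match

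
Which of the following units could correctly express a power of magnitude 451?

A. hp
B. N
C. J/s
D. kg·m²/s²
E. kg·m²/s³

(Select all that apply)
A, C, E

power has SI base units: kg * m^2 / s^3

Checking each option against kg * m^2 / s^3:
  A. hp: ✓ matches
  B. N: ✗ does not match
  C. J/s: ✓ matches
  D. kg·m²/s²: ✗ does not match
  E. kg·m²/s³: ✓ matches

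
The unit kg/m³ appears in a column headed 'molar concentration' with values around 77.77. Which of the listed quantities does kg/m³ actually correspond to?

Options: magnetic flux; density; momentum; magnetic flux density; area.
density

molar concentration should have units dimensionally equivalent to mol / m^3 (e.g. mol/m³).
The given unit 'kg/m³' reduces to kg / m^3. Of the listed options, that is the dimensionality of density.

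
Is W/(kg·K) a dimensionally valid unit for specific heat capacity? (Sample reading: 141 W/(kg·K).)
No

specific heat capacity has SI base units: m^2 / (s^2 * K)
W/(kg·K) does NOT reduce to m^2 / (s^2 * K); a valid unit for specific heat capacity would be e.g. J/(kg·K).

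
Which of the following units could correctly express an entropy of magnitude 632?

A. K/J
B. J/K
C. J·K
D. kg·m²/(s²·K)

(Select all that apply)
B, D

entropy has SI base units: kg * m^2 / (s^2 * K)

Checking each option against kg * m^2 / (s^2 * K):
  A. K/J: ✗ does not match
  B. J/K: ✓ matches
  C. J·K: ✗ does not match
  D. kg·m²/(s²·K): ✓ matches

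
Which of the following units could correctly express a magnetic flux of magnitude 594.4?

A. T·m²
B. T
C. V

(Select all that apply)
A

magnetic flux has SI base units: kg * m^2 / (A * s^2)

Checking each option against kg * m^2 / (A * s^2):
  A. T·m²: ✓ matches
  B. T: ✗ does not match
  C. V: ✗ does not match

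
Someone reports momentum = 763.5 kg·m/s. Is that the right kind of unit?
Yes

momentum has SI base units: kg * m / s
kg·m/s reduces to the same SI base units, so it is a valid unit for momentum.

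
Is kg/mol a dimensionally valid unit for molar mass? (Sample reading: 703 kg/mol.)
Yes

molar mass has SI base units: kg / mol
kg/mol reduces to the same SI base units, so it is a valid unit for molar mass.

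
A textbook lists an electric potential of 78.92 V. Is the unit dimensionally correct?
Yes

electric potential has SI base units: kg * m^2 / (A * s^3)
V reduces to the same SI base units, so it is a valid unit for electric potential.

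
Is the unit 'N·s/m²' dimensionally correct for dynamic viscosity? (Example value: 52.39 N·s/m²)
Yes

dynamic viscosity has SI base units: kg / (m * s)
N·s/m² reduces to the same SI base units, so it is a valid unit for dynamic viscosity.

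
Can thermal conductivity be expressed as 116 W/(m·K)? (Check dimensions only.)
Yes

thermal conductivity has SI base units: kg * m / (s^3 * K)
W/(m·K) reduces to the same SI base units, so it is a valid unit for thermal conductivity.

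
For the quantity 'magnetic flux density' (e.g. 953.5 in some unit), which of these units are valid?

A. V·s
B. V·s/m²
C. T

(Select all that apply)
B, C

magnetic flux density has SI base units: kg / (A * s^2)

Checking each option against kg / (A * s^2):
  A. V·s: ✗ does not match
  B. V·s/m²: ✓ matches
  C. T: ✓ matches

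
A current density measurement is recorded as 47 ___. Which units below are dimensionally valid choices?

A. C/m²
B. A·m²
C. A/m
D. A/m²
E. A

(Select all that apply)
D

current density has SI base units: A / m^2

Checking each option against A / m^2:
  A. C/m²: ✗ does not match
  B. A·m²: ✗ does not match
  C. A/m: ✗ does not match
  D. A/m²: ✓ matches
  E. A: ✗ does not match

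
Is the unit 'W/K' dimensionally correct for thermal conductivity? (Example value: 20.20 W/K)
No

thermal conductivity has SI base units: kg * m / (s^3 * K)
W/K does NOT reduce to kg * m / (s^3 * K); a valid unit for thermal conductivity would be e.g. W/(m·K).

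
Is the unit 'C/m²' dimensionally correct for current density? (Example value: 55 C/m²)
No

current density has SI base units: A / m^2
C/m² does NOT reduce to A / m^2; a valid unit for current density would be e.g. A/m².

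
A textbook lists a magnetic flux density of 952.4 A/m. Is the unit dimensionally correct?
No

magnetic flux density has SI base units: kg / (A * s^2)
A/m does NOT reduce to kg / (A * s^2); a valid unit for magnetic flux density would be e.g. T.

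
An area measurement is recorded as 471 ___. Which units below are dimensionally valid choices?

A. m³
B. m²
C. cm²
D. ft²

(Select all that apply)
B, C, D

area has SI base units: m^2

Checking each option against m^2:
  A. m³: ✗ does not match
  B. m²: ✓ matches
  C. cm²: ✓ matches
  D. ft²: ✓ matches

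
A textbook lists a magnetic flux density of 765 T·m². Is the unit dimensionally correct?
No

magnetic flux density has SI base units: kg / (A * s^2)
T·m² does NOT reduce to kg / (A * s^2); a valid unit for magnetic flux density would be e.g. T.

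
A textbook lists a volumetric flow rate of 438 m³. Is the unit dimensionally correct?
No

volumetric flow rate has SI base units: m^3 / s
m³ does NOT reduce to m^3 / s; a valid unit for volumetric flow rate would be e.g. m³/s.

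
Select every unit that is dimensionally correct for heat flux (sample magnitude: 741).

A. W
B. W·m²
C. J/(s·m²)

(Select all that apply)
C

heat flux has SI base units: kg / s^3

Checking each option against kg / s^3:
  A. W: ✗ does not match
  B. W·m²: ✗ does not match
  C. J/(s·m²): ✓ matches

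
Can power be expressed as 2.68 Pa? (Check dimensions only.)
No

power has SI base units: kg * m^2 / s^3
Pa does NOT reduce to kg * m^2 / s^3; a valid unit for power would be e.g. W.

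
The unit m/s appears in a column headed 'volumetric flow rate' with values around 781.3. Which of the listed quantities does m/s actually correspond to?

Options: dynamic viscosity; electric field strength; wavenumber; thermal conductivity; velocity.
velocity

volumetric flow rate should have units dimensionally equivalent to m^3 / s (e.g. m³/s).
The given unit 'm/s' reduces to m / s. Of the listed options, that is the dimensionality of velocity.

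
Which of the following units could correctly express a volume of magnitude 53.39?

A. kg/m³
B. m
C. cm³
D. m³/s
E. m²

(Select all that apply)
C

volume has SI base units: m^3

Checking each option against m^3:
  A. kg/m³: ✗ does not match
  B. m: ✗ does not match
  C. cm³: ✓ matches
  D. m³/s: ✗ does not match
  E. m²: ✗ does not match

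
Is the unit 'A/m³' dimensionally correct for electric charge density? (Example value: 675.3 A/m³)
No

electric charge density has SI base units: A * s / m^3
A/m³ does NOT reduce to A * s / m^3; a valid unit for electric charge density would be e.g. C/m³.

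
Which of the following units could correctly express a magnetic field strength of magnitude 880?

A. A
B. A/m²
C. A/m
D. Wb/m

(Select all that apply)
C

magnetic field strength has SI base units: A / m

Checking each option against A / m:
  A. A: ✗ does not match
  B. A/m²: ✗ does not match
  C. A/m: ✓ matches
  D. Wb/m: ✗ does not match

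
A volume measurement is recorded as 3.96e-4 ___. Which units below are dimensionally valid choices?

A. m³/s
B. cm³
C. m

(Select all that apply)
B

volume has SI base units: m^3

Checking each option against m^3:
  A. m³/s: ✗ does not match
  B. cm³: ✓ matches
  C. m: ✗ does not match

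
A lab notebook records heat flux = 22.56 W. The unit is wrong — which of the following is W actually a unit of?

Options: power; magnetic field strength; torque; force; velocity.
power

heat flux should have units dimensionally equivalent to kg / s^3 (e.g. W/m²).
The given unit 'W' reduces to kg * m^2 / s^3. Of the listed options, that is the dimensionality of power.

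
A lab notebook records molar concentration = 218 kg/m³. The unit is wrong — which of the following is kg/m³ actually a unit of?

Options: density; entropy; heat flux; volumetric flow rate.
density

molar concentration should have units dimensionally equivalent to mol / m^3 (e.g. mol/m³).
The given unit 'kg/m³' reduces to kg / m^3. Of the listed options, that is the dimensionality of density.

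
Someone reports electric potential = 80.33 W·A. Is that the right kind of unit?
No

electric potential has SI base units: kg * m^2 / (A * s^3)
W·A does NOT reduce to kg * m^2 / (A * s^3); a valid unit for electric potential would be e.g. V.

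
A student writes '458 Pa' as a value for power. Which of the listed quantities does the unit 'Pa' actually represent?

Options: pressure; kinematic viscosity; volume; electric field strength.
pressure

power should have units dimensionally equivalent to kg * m^2 / s^3 (e.g. W).
The given unit 'Pa' reduces to kg / (m * s^2). Of the listed options, that is the dimensionality of pressure.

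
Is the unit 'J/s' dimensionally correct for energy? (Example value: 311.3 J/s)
No

energy has SI base units: kg * m^2 / s^2
J/s does NOT reduce to kg * m^2 / s^2; a valid unit for energy would be e.g. J.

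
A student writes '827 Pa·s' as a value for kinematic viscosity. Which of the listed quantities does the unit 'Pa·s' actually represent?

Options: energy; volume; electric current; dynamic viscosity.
dynamic viscosity

kinematic viscosity should have units dimensionally equivalent to m^2 / s (e.g. m²/s).
The given unit 'Pa·s' reduces to kg / (m * s). Of the listed options, that is the dimensionality of dynamic viscosity.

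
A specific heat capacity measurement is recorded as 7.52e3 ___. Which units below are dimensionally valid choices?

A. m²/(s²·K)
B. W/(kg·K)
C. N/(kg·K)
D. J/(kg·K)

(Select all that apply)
A, D

specific heat capacity has SI base units: m^2 / (s^2 * K)

Checking each option against m^2 / (s^2 * K):
  A. m²/(s²·K): ✓ matches
  B. W/(kg·K): ✗ does not match
  C. N/(kg·K): ✗ does not match
  D. J/(kg·K): ✓ matches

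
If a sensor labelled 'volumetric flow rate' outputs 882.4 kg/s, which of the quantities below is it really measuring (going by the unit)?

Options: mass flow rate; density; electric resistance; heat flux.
mass flow rate

volumetric flow rate should have units dimensionally equivalent to m^3 / s (e.g. m³/s).
The given unit 'kg/s' reduces to kg / s. Of the listed options, that is the dimensionality of mass flow rate.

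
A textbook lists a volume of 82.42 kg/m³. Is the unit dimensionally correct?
No

volume has SI base units: m^3
kg/m³ does NOT reduce to m^3; a valid unit for volume would be e.g. m³.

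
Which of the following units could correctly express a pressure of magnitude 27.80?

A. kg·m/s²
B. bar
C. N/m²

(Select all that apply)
B, C

pressure has SI base units: kg / (m * s^2)

Checking each option against kg / (m * s^2):
  A. kg·m/s²: ✗ does not match
  B. bar: ✓ matches
  C. N/m²: ✓ matches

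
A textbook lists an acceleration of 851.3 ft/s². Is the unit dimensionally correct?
Yes

acceleration has SI base units: m / s^2
ft/s² reduces to the same SI base units, so it is a valid unit for acceleration.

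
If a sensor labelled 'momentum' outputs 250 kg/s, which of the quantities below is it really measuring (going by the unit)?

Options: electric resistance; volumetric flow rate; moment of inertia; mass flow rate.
mass flow rate

momentum should have units dimensionally equivalent to kg * m / s (e.g. kg·m/s).
The given unit 'kg/s' reduces to kg / s. Of the listed options, that is the dimensionality of mass flow rate.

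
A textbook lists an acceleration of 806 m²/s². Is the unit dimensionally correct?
No

acceleration has SI base units: m / s^2
m²/s² does NOT reduce to m / s^2; a valid unit for acceleration would be e.g. m/s².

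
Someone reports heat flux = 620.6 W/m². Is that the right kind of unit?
Yes

heat flux has SI base units: kg / s^3
W/m² reduces to the same SI base units, so it is a valid unit for heat flux.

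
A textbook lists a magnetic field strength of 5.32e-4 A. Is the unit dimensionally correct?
No

magnetic field strength has SI base units: A / m
A does NOT reduce to A / m; a valid unit for magnetic field strength would be e.g. A/m.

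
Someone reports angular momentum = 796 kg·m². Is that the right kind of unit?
No

angular momentum has SI base units: kg * m^2 / s
kg·m² does NOT reduce to kg * m^2 / s; a valid unit for angular momentum would be e.g. kg·m²/s.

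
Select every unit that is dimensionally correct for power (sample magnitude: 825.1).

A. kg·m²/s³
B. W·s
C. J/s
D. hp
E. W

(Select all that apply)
A, C, D, E

power has SI base units: kg * m^2 / s^3

Checking each option against kg * m^2 / s^3:
  A. kg·m²/s³: ✓ matches
  B. W·s: ✗ does not match
  C. J/s: ✓ matches
  D. hp: ✓ matches
  E. W: ✓ matches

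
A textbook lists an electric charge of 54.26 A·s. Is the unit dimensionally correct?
Yes

electric charge has SI base units: A * s
A·s reduces to the same SI base units, so it is a valid unit for electric charge.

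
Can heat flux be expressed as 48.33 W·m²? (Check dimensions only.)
No

heat flux has SI base units: kg / s^3
W·m² does NOT reduce to kg / s^3; a valid unit for heat flux would be e.g. W/m².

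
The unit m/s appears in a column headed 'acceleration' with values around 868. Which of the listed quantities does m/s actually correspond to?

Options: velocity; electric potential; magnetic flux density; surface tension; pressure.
velocity

acceleration should have units dimensionally equivalent to m / s^2 (e.g. m/s²).
The given unit 'm/s' reduces to m / s. Of the listed options, that is the dimensionality of velocity.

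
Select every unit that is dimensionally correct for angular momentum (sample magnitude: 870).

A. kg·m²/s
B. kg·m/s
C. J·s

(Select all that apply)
A, C

angular momentum has SI base units: kg * m^2 / s

Checking each option against kg * m^2 / s:
  A. kg·m²/s: ✓ matches
  B. kg·m/s: ✗ does not match
  C. J·s: ✓ matches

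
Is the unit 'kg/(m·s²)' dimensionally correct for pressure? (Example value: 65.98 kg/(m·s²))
Yes

pressure has SI base units: kg / (m * s^2)
kg/(m·s²) reduces to the same SI base units, so it is a valid unit for pressure.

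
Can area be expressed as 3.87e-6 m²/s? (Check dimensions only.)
No

area has SI base units: m^2
m²/s does NOT reduce to m^2; a valid unit for area would be e.g. m².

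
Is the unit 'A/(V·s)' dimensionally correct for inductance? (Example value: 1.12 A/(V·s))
No

inductance has SI base units: kg * m^2 / (A^2 * s^2)
A/(V·s) does NOT reduce to kg * m^2 / (A^2 * s^2); a valid unit for inductance would be e.g. H.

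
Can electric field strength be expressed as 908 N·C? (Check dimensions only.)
No

electric field strength has SI base units: kg * m / (A * s^3)
N·C does NOT reduce to kg * m / (A * s^3); a valid unit for electric field strength would be e.g. V/m.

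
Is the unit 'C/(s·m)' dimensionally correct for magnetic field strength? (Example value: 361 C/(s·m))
Yes

magnetic field strength has SI base units: A / m
C/(s·m) reduces to the same SI base units, so it is a valid unit for magnetic field strength.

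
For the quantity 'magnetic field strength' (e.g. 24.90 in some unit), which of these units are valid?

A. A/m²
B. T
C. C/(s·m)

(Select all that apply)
C

magnetic field strength has SI base units: A / m

Checking each option against A / m:
  A. A/m²: ✗ does not match
  B. T: ✗ does not match
  C. C/(s·m): ✓ matches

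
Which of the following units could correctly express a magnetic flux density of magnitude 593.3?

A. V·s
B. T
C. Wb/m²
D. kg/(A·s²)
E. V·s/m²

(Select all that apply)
B, C, D, E

magnetic flux density has SI base units: kg / (A * s^2)

Checking each option against kg / (A * s^2):
  A. V·s: ✗ does not match
  B. T: ✓ matches
  C. Wb/m²: ✓ matches
  D. kg/(A·s²): ✓ matches
  E. V·s/m²: ✓ matches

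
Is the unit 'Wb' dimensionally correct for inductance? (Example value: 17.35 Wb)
No

inductance has SI base units: kg * m^2 / (A^2 * s^2)
Wb does NOT reduce to kg * m^2 / (A^2 * s^2); a valid unit for inductance would be e.g. H.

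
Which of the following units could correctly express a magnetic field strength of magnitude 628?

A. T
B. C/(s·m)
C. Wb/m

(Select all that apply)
B

magnetic field strength has SI base units: A / m

Checking each option against A / m:
  A. T: ✗ does not match
  B. C/(s·m): ✓ matches
  C. Wb/m: ✗ does not match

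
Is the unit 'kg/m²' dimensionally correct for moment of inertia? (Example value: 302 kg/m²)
No

moment of inertia has SI base units: kg * m^2
kg/m² does NOT reduce to kg * m^2; a valid unit for moment of inertia would be e.g. kg·m².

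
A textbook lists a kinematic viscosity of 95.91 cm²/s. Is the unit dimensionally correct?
Yes

kinematic viscosity has SI base units: m^2 / s
cm²/s reduces to the same SI base units, so it is a valid unit for kinematic viscosity.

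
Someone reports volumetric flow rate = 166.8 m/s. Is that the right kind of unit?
No

volumetric flow rate has SI base units: m^3 / s
m/s does NOT reduce to m^3 / s; a valid unit for volumetric flow rate would be e.g. m³/s.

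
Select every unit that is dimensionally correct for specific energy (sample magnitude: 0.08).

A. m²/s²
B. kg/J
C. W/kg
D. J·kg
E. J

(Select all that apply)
A

specific energy has SI base units: m^2 / s^2

Checking each option against m^2 / s^2:
  A. m²/s²: ✓ matches
  B. kg/J: ✗ does not match
  C. W/kg: ✗ does not match
  D. J·kg: ✗ does not match
  E. J: ✗ does not match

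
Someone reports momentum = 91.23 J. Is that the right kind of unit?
No

momentum has SI base units: kg * m / s
J does NOT reduce to kg * m / s; a valid unit for momentum would be e.g. kg·m/s.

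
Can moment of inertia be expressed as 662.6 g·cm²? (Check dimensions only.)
Yes

moment of inertia has SI base units: kg * m^2
g·cm² reduces to the same SI base units, so it is a valid unit for moment of inertia.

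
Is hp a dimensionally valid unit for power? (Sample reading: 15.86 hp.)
Yes

power has SI base units: kg * m^2 / s^3
hp reduces to the same SI base units, so it is a valid unit for power.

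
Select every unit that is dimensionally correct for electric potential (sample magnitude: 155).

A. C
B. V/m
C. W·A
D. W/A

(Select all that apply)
D

electric potential has SI base units: kg * m^2 / (A * s^3)

Checking each option against kg * m^2 / (A * s^3):
  A. C: ✗ does not match
  B. V/m: ✗ does not match
  C. W·A: ✗ does not match
  D. W/A: ✓ matches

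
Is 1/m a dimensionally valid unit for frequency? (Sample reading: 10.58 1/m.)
No

frequency has SI base units: 1 / s
1/m does NOT reduce to 1 / s; a valid unit for frequency would be e.g. Hz.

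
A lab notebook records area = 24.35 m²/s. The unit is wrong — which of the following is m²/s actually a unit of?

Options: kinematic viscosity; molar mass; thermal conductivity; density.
kinematic viscosity

area should have units dimensionally equivalent to m^2 (e.g. m²).
The given unit 'm²/s' reduces to m^2 / s. Of the listed options, that is the dimensionality of kinematic viscosity.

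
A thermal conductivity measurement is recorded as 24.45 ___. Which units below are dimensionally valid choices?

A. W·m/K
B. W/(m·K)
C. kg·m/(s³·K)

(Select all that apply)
B, C

thermal conductivity has SI base units: kg * m / (s^3 * K)

Checking each option against kg * m / (s^3 * K):
  A. W·m/K: ✗ does not match
  B. W/(m·K): ✓ matches
  C. kg·m/(s³·K): ✓ matches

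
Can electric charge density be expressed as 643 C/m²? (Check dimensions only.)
No

electric charge density has SI base units: A * s / m^3
C/m² does NOT reduce to A * s / m^3; a valid unit for electric charge density would be e.g. C/m³.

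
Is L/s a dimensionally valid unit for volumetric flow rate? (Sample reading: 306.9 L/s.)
Yes

volumetric flow rate has SI base units: m^3 / s
L/s reduces to the same SI base units, so it is a valid unit for volumetric flow rate.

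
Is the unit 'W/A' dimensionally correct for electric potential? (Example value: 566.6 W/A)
Yes

electric potential has SI base units: kg * m^2 / (A * s^3)
W/A reduces to the same SI base units, so it is a valid unit for electric potential.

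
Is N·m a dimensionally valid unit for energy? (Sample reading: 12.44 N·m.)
Yes

energy has SI base units: kg * m^2 / s^2
N·m reduces to the same SI base units, so it is a valid unit for energy.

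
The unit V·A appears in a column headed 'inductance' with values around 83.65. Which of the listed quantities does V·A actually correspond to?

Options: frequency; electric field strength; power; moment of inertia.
power

inductance should have units dimensionally equivalent to kg * m^2 / (A^2 * s^2) (e.g. H).
The given unit 'V·A' reduces to kg * m^2 / s^3. Of the listed options, that is the dimensionality of power.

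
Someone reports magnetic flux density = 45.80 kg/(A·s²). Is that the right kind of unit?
Yes

magnetic flux density has SI base units: kg / (A * s^2)
kg/(A·s²) reduces to the same SI base units, so it is a valid unit for magnetic flux density.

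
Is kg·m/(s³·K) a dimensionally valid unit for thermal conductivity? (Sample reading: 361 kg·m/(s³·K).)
Yes

thermal conductivity has SI base units: kg * m / (s^3 * K)
kg·m/(s³·K) reduces to the same SI base units, so it is a valid unit for thermal conductivity.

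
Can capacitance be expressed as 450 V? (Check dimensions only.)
No

capacitance has SI base units: A^2 * s^4 / (kg * m^2)
V does NOT reduce to A^2 * s^4 / (kg * m^2); a valid unit for capacitance would be e.g. F.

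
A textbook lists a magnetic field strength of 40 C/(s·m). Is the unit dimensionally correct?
Yes

magnetic field strength has SI base units: A / m
C/(s·m) reduces to the same SI base units, so it is a valid unit for magnetic field strength.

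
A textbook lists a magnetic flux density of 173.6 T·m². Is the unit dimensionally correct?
No

magnetic flux density has SI base units: kg / (A * s^2)
T·m² does NOT reduce to kg / (A * s^2); a valid unit for magnetic flux density would be e.g. T.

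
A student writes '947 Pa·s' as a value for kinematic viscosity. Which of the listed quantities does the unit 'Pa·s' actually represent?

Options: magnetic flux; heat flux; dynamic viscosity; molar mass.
dynamic viscosity

kinematic viscosity should have units dimensionally equivalent to m^2 / s (e.g. m²/s).
The given unit 'Pa·s' reduces to kg / (m * s). Of the listed options, that is the dimensionality of dynamic viscosity.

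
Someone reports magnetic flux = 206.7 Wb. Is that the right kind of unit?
Yes

magnetic flux has SI base units: kg * m^2 / (A * s^2)
Wb reduces to the same SI base units, so it is a valid unit for magnetic flux.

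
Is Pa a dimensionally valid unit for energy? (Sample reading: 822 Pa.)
No

energy has SI base units: kg * m^2 / s^2
Pa does NOT reduce to kg * m^2 / s^2; a valid unit for energy would be e.g. J.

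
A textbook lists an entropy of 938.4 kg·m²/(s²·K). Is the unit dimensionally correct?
Yes

entropy has SI base units: kg * m^2 / (s^2 * K)
kg·m²/(s²·K) reduces to the same SI base units, so it is a valid unit for entropy.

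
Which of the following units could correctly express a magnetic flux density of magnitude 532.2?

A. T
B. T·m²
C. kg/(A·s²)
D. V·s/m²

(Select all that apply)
A, C, D

magnetic flux density has SI base units: kg / (A * s^2)

Checking each option against kg / (A * s^2):
  A. T: ✓ matches
  B. T·m²: ✗ does not match
  C. kg/(A·s²): ✓ matches
  D. V·s/m²: ✓ matches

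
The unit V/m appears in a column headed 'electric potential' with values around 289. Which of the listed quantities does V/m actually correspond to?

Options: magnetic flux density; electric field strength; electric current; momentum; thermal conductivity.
electric field strength

electric potential should have units dimensionally equivalent to kg * m^2 / (A * s^3) (e.g. V).
The given unit 'V/m' reduces to kg * m / (A * s^3). Of the listed options, that is the dimensionality of electric field strength.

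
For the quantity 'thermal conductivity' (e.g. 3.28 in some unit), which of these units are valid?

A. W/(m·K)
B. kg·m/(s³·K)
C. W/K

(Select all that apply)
A, B

thermal conductivity has SI base units: kg * m / (s^3 * K)

Checking each option against kg * m / (s^3 * K):
  A. W/(m·K): ✓ matches
  B. kg·m/(s³·K): ✓ matches
  C. W/K: ✗ does not match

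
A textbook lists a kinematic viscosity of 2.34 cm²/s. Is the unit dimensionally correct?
Yes

kinematic viscosity has SI base units: m^2 / s
cm²/s reduces to the same SI base units, so it is a valid unit for kinematic viscosity.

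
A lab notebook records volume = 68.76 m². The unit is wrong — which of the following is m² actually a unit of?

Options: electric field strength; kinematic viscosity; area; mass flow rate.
area

volume should have units dimensionally equivalent to m^3 (e.g. m³).
The given unit 'm²' reduces to m^2. Of the listed options, that is the dimensionality of area.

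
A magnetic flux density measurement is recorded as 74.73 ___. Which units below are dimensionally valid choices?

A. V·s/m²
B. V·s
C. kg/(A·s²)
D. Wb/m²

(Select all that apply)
A, C, D

magnetic flux density has SI base units: kg / (A * s^2)

Checking each option against kg / (A * s^2):
  A. V·s/m²: ✓ matches
  B. V·s: ✗ does not match
  C. kg/(A·s²): ✓ matches
  D. Wb/m²: ✓ matches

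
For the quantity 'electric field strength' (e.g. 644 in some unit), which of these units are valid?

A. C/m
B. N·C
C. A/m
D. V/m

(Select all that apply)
D

electric field strength has SI base units: kg * m / (A * s^3)

Checking each option against kg * m / (A * s^3):
  A. C/m: ✗ does not match
  B. N·C: ✗ does not match
  C. A/m: ✗ does not match
  D. V/m: ✓ matches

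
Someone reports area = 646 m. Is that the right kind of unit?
No

area has SI base units: m^2
m does NOT reduce to m^2; a valid unit for area would be e.g. m².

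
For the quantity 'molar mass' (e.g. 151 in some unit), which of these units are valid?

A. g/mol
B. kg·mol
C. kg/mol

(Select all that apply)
A, C

molar mass has SI base units: kg / mol

Checking each option against kg / mol:
  A. g/mol: ✓ matches
  B. kg·mol: ✗ does not match
  C. kg/mol: ✓ matches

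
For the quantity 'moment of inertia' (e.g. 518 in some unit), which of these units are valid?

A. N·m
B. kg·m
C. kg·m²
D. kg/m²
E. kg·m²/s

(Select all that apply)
C

moment of inertia has SI base units: kg * m^2

Checking each option against kg * m^2:
  A. N·m: ✗ does not match
  B. kg·m: ✗ does not match
  C. kg·m²: ✓ matches
  D. kg/m²: ✗ does not match
  E. kg·m²/s: ✗ does not match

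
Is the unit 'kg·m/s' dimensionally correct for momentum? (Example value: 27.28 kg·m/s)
Yes

momentum has SI base units: kg * m / s
kg·m/s reduces to the same SI base units, so it is a valid unit for momentum.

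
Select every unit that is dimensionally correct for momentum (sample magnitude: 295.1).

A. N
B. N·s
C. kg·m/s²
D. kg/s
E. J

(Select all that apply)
B

momentum has SI base units: kg * m / s

Checking each option against kg * m / s:
  A. N: ✗ does not match
  B. N·s: ✓ matches
  C. kg·m/s²: ✗ does not match
  D. kg/s: ✗ does not match
  E. J: ✗ does not match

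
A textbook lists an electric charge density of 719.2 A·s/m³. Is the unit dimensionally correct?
Yes

electric charge density has SI base units: A * s / m^3
A·s/m³ reduces to the same SI base units, so it is a valid unit for electric charge density.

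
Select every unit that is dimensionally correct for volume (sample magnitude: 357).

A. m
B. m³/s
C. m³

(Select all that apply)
C

volume has SI base units: m^3

Checking each option against m^3:
  A. m: ✗ does not match
  B. m³/s: ✗ does not match
  C. m³: ✓ matches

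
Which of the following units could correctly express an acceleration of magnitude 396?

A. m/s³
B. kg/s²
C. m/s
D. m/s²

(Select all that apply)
D

acceleration has SI base units: m / s^2

Checking each option against m / s^2:
  A. m/s³: ✗ does not match
  B. kg/s²: ✗ does not match
  C. m/s: ✗ does not match
  D. m/s²: ✓ matches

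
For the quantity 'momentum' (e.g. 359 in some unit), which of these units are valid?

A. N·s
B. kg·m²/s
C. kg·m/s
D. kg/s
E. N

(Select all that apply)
A, C

momentum has SI base units: kg * m / s

Checking each option against kg * m / s:
  A. N·s: ✓ matches
  B. kg·m²/s: ✗ does not match
  C. kg·m/s: ✓ matches
  D. kg/s: ✗ does not match
  E. N: ✗ does not match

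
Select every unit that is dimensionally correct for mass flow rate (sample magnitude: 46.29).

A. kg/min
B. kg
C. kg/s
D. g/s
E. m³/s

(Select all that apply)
A, C, D

mass flow rate has SI base units: kg / s

Checking each option against kg / s:
  A. kg/min: ✓ matches
  B. kg: ✗ does not match
  C. kg/s: ✓ matches
  D. g/s: ✓ matches
  E. m³/s: ✗ does not match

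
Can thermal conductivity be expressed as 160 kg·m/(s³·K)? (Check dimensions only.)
Yes

thermal conductivity has SI base units: kg * m / (s^3 * K)
kg·m/(s³·K) reduces to the same SI base units, so it is a valid unit for thermal conductivity.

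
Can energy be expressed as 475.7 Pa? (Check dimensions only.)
No

energy has SI base units: kg * m^2 / s^2
Pa does NOT reduce to kg * m^2 / s^2; a valid unit for energy would be e.g. J.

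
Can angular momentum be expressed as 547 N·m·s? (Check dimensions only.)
Yes

angular momentum has SI base units: kg * m^2 / s
N·m·s reduces to the same SI base units, so it is a valid unit for angular momentum.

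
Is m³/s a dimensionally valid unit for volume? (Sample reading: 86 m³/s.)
No

volume has SI base units: m^3
m³/s does NOT reduce to m^3; a valid unit for volume would be e.g. m³.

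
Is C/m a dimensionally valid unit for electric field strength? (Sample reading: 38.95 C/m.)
No

electric field strength has SI base units: kg * m / (A * s^3)
C/m does NOT reduce to kg * m / (A * s^3); a valid unit for electric field strength would be e.g. V/m.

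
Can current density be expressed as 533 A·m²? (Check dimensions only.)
No

current density has SI base units: A / m^2
A·m² does NOT reduce to A / m^2; a valid unit for current density would be e.g. A/m².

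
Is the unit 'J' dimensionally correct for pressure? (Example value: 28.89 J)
No

pressure has SI base units: kg / (m * s^2)
J does NOT reduce to kg / (m * s^2); a valid unit for pressure would be e.g. Pa.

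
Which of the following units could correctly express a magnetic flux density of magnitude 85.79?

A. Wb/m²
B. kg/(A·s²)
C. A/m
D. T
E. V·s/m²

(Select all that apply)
A, B, D, E

magnetic flux density has SI base units: kg / (A * s^2)

Checking each option against kg / (A * s^2):
  A. Wb/m²: ✓ matches
  B. kg/(A·s²): ✓ matches
  C. A/m: ✗ does not match
  D. T: ✓ matches
  E. V·s/m²: ✓ matches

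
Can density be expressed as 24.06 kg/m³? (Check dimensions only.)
Yes

density has SI base units: kg / m^3
kg/m³ reduces to the same SI base units, so it is a valid unit for density.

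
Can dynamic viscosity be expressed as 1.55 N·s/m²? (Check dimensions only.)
Yes

dynamic viscosity has SI base units: kg / (m * s)
N·s/m² reduces to the same SI base units, so it is a valid unit for dynamic viscosity.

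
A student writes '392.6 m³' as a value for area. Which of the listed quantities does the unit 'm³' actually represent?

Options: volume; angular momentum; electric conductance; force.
volume

area should have units dimensionally equivalent to m^2 (e.g. m²).
The given unit 'm³' reduces to m^3. Of the listed options, that is the dimensionality of volume.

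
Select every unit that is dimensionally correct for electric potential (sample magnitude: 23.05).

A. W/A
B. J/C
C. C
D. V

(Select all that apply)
A, B, D

electric potential has SI base units: kg * m^2 / (A * s^3)

Checking each option against kg * m^2 / (A * s^3):
  A. W/A: ✓ matches
  B. J/C: ✓ matches
  C. C: ✗ does not match
  D. V: ✓ matches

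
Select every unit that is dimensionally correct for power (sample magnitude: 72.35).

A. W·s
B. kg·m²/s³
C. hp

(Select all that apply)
B, C

power has SI base units: kg * m^2 / s^3

Checking each option against kg * m^2 / s^3:
  A. W·s: ✗ does not match
  B. kg·m²/s³: ✓ matches
  C. hp: ✓ matches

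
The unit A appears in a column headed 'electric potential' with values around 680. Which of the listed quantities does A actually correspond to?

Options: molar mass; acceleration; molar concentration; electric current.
electric current

electric potential should have units dimensionally equivalent to kg * m^2 / (A * s^3) (e.g. V).
The given unit 'A' reduces to A. Of the listed options, that is the dimensionality of electric current.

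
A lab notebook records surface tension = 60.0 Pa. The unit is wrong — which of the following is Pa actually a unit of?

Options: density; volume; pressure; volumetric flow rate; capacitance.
pressure

surface tension should have units dimensionally equivalent to kg / s^2 (e.g. N/m).
The given unit 'Pa' reduces to kg / (m * s^2). Of the listed options, that is the dimensionality of pressure.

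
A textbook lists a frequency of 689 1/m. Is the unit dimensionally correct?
No

frequency has SI base units: 1 / s
1/m does NOT reduce to 1 / s; a valid unit for frequency would be e.g. Hz.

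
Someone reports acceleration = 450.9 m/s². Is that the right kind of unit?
Yes

acceleration has SI base units: m / s^2
m/s² reduces to the same SI base units, so it is a valid unit for acceleration.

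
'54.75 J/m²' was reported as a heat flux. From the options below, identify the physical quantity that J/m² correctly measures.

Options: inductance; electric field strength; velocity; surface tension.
surface tension

heat flux should have units dimensionally equivalent to kg / s^3 (e.g. W/m²).
The given unit 'J/m²' reduces to kg / s^2. Of the listed options, that is the dimensionality of surface tension.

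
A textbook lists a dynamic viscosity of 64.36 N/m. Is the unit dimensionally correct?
No

dynamic viscosity has SI base units: kg / (m * s)
N/m does NOT reduce to kg / (m * s); a valid unit for dynamic viscosity would be e.g. Pa·s.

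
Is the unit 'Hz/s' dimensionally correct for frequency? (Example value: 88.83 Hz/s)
No

frequency has SI base units: 1 / s
Hz/s does NOT reduce to 1 / s; a valid unit for frequency would be e.g. Hz.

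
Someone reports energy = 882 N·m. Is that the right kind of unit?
Yes

energy has SI base units: kg * m^2 / s^2
N·m reduces to the same SI base units, so it is a valid unit for energy.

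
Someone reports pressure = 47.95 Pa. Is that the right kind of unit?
Yes

pressure has SI base units: kg / (m * s^2)
Pa reduces to the same SI base units, so it is a valid unit for pressure.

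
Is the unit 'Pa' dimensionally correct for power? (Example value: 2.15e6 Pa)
No

power has SI base units: kg * m^2 / s^3
Pa does NOT reduce to kg * m^2 / s^3; a valid unit for power would be e.g. W.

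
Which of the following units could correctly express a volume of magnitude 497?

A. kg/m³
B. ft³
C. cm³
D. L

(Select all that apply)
B, C, D

volume has SI base units: m^3

Checking each option against m^3:
  A. kg/m³: ✗ does not match
  B. ft³: ✓ matches
  C. cm³: ✓ matches
  D. L: ✓ matches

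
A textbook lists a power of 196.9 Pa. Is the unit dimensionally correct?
No

power has SI base units: kg * m^2 / s^3
Pa does NOT reduce to kg * m^2 / s^3; a valid unit for power would be e.g. W.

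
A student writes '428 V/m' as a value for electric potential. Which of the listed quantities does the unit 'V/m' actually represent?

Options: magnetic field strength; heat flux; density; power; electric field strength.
electric field strength

electric potential should have units dimensionally equivalent to kg * m^2 / (A * s^3) (e.g. V).
The given unit 'V/m' reduces to kg * m / (A * s^3). Of the listed options, that is the dimensionality of electric field strength.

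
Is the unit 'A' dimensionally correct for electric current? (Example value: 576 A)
Yes

electric current has SI base units: A
A reduces to the same SI base units, so it is a valid unit for electric current.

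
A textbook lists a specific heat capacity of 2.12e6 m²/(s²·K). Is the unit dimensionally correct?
Yes

specific heat capacity has SI base units: m^2 / (s^2 * K)
m²/(s²·K) reduces to the same SI base units, so it is a valid unit for specific heat capacity.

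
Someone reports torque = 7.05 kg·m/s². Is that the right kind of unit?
No

torque has SI base units: kg * m^2 / s^2
kg·m/s² does NOT reduce to kg * m^2 / s^2; a valid unit for torque would be e.g. N·m.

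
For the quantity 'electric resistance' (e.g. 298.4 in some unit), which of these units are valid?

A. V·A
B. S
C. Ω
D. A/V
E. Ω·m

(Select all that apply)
C

electric resistance has SI base units: kg * m^2 / (A^2 * s^3)

Checking each option against kg * m^2 / (A^2 * s^3):
  A. V·A: ✗ does not match
  B. S: ✗ does not match
  C. Ω: ✓ matches
  D. A/V: ✗ does not match
  E. Ω·m: ✗ does not match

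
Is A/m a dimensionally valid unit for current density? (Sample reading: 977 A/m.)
No

current density has SI base units: A / m^2
A/m does NOT reduce to A / m^2; a valid unit for current density would be e.g. A/m².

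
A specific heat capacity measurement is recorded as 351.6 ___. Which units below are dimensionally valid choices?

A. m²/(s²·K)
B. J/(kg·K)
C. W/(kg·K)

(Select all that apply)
A, B

specific heat capacity has SI base units: m^2 / (s^2 * K)

Checking each option against m^2 / (s^2 * K):
  A. m²/(s²·K): ✓ matches
  B. J/(kg·K): ✓ matches
  C. W/(kg·K): ✗ does not match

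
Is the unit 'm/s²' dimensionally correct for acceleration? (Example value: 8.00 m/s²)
Yes

acceleration has SI base units: m / s^2
m/s² reduces to the same SI base units, so it is a valid unit for acceleration.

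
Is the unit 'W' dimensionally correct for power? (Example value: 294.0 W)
Yes

power has SI base units: kg * m^2 / s^3
W reduces to the same SI base units, so it is a valid unit for power.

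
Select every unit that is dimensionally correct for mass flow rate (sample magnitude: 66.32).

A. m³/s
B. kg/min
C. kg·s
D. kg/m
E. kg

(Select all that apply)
B

mass flow rate has SI base units: kg / s

Checking each option against kg / s:
  A. m³/s: ✗ does not match
  B. kg/min: ✓ matches
  C. kg·s: ✗ does not match
  D. kg/m: ✗ does not match
  E. kg: ✗ does not match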